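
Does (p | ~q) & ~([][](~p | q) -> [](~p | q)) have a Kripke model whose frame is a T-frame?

Unsatisfiable

1. (p | ~q) & ~([][](~p | q) -> [](~p | q)), w0
2. p | ~q, w0   [&-rule on 1]
3. ~([][](~p | q) -> [](~p | q)), w0   [&-rule on 1]
4. [][](~p | q), w0   [~->-rule on 3]
5. ~[](~p | q), w0   [~->-rule on 3]
6. [](~p | q), w0   [[]-rule on 4 via w0Rw0]
7. ~p | q, w0   [[]-rule on 6 via w0Rw0]
8. ~q, w0   [|-rule on 2 (branches; this branch)]
9. ~p, w0   [|-rule on 7 (branches; this branch)]
10. ~(~p | q), w1   [~[]-rule on 5: fresh world w1, w0Rw1]
11. p, w1   [~|-rule on 10]
12. ~q, w1   [~|-rule on 10]
13. [](~p | q), w1   [[]-rule on 4 via w0Rw1]
14. ~p | q, w1   [[]-rule on 6 via w0Rw1]
15. q, w1   [|-rule on 14 (branches; this branch)]
Accessibility: w0Rw0, w0Rw1, w1Rw1
Branch closes: q and ~q both at w1.
(One branch shown.) All branches close.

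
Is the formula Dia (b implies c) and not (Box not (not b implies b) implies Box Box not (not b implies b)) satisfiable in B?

1. Dia (b implies c) and not (Box not (not b implies b) implies Box Box not (not b implies b)), 0
2. Dia (b implies c), 0   [and-rule on 1]
3. not (Box not (not b implies b) implies Box Box not (not b implies b)), 0   [and-rule on 1]
4. Box not (not b implies b), 0   [neg-implies-rule on 3]
5. not Box Box not (not b implies b), 0   [neg-implies-rule on 3]
6. not (not b implies b), 0   [Box-rule on 4 via 0R0]
7. not b, 0   [neg-implies-rule on 6]
8. b implies c, 1   [Dia-rule on 2: fresh world 1, 0R1]
9. not (not b implies b), 1   [Box-rule on 4 via 0R1]
10. not b, 1   [neg-implies-rule on 9]
11. c, 1   [implies-rule on 8 (branches; this branch)]
12. not Box not (not b implies b), 2   [neg-Box-rule on 5: fresh world 2, 0R2]
13. not (not b implies b), 2   [Box-rule on 4 via 0R2]
14. not b, 2   [neg-implies-rule on 13]
15. not b implies b, 3   [neg-Box-rule on 12: fresh world 3, 2R3]
16. b, 3   [implies-rule on 15 (branches; this branch)]
Accessibility: 0R0, 0R1, 0R2, 1R0, 1R1, 2R0, 2R2, 2R3, 3R2, 3R3

Satisfiable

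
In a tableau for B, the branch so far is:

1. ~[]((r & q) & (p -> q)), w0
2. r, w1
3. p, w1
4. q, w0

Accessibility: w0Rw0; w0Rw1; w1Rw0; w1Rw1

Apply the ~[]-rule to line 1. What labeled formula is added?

a fresh world w2 with w0Rw2, and ~((r & q) & (p -> q)) at w2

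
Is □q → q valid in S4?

Valid

Tableau for the negation ¬(□q → q):
1. ¬(□q → q), 0
2. □q, 0
3. ¬q, 0
4. q, 0
Accessibility: 0R0
Branch closes: q and ¬q both at 0.
Every branch of the negation's tableau closes; the branch above is one of them.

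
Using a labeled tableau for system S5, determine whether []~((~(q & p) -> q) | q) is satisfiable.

1. []~((~(q & p) -> q) | q), 0
2. ~((~(q & p) -> q) | q), 0   [[]-rule on 1 via 0R0]
3. ~(~(q & p) -> q), 0   [~|-rule on 2]
4. ~q, 0   [~|-rule on 2]
5. ~(q & p), 0   [~->-rule on 3]
6. ~p, 0   [~&-rule on 5 (branches; this branch)]
Accessibility: 0R0

Yes, satisfiable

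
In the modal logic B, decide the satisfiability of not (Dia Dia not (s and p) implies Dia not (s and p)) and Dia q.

1. not (Dia Dia not (s and p) implies Dia not (s and p)) and Dia q, w0
2. not (Dia Dia not (s and p) implies Dia not (s and p)), w0
3. Dia q, w0
4. Dia Dia not (s and p), w0
5. not Dia not (s and p), w0
6. s and p, w0
7. s, w0
8. p, w0
9. q, w1
10. s and p, w1
11. s, w1
12. p, w1
13. Dia not (s and p), w2
14. s and p, w2
15. s, w2
16. p, w2
17. not (s and p), w3
18. not p, w3
Accessibility: w0Rw0, w0Rw1, w0Rw2, w1Rw0, w1Rw1, w2Rw0, w2Rw2, w2Rw3, w3Rw2, w3Rw3

Satisfiable (open branch found)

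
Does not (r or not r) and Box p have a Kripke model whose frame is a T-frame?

Unsatisfiable

1. not (r or not r) and Box p, w0
2. not (r or not r), w0
3. Box p, w0
4. not r, w0
5. r, w0
Accessibility: w0Rw0
Branch closes: r and not r both at w0.
Every branch closes; the branch above is one of them.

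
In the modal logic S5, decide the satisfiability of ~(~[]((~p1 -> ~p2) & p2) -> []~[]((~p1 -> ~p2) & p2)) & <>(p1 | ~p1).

1. ~(~[]((~p1 -> ~p2) & p2) -> []~[]((~p1 -> ~p2) & p2)) & <>(p1 | ~p1), u
2. ~(~[]((~p1 -> ~p2) & p2) -> []~[]((~p1 -> ~p2) & p2)), u   [&-rule on 1]
3. <>(p1 | ~p1), u   [&-rule on 1]
4. ~[]((~p1 -> ~p2) & p2), u   [~->-rule on 2]
5. ~[]~[]((~p1 -> ~p2) & p2), u   [~->-rule on 2]
6. p1 | ~p1, v   [<>-rule on 3: fresh world v, uRv]
7. p1, v   [|-rule on 6 (branches; this branch)]
8. ~((~p1 -> ~p2) & p2), w   [~[]-rule on 4: fresh world w, uRw]
9. ~(~p1 -> ~p2), w   [~&-rule on 8 (branches; this branch)]
10. ~p1, w   [~->-rule on 9]
11. p2, w   [~->-rule on 9]
12. []((~p1 -> ~p2) & p2), x   [~[]-rule on 5: fresh world x, uRx]
13. (~p1 -> ~p2) & p2, u   [[]-rule on 12 via xRu]
14. ~p1 -> ~p2, u   [&-rule on 13]
15. p2, u   [&-rule on 13]
16. (~p1 -> ~p2) & p2, v   [[]-rule on 12 via xRv]
17. ~p1 -> ~p2, v   [&-rule on 16]
18. p2, v   [&-rule on 16]
19. (~p1 -> ~p2) & p2, w   [[]-rule on 12 via xRw]
20. ~p1 -> ~p2, w   [&-rule on 19]
21. (~p1 -> ~p2) & p2, x   [[]-rule on 12 via xRx]
22. ~p1 -> ~p2, x   [&-rule on 21]
23. p2, x   [&-rule on 21]
24. p1, u   [->-rule on 14 (branches; this branch)]
25. ~p2, w   [->-rule on 20 (branches; this branch)]
Accessibility: uRu, uRv, uRw, uRx, vRu, vRv, vRw, vRx, wRu, wRv, wRw, wRx, xRu, xRv, xRw, xRx
Branch closes: p2 and ~p2 both at w.
(One branch shown.) All branches close.

Unsatisfiable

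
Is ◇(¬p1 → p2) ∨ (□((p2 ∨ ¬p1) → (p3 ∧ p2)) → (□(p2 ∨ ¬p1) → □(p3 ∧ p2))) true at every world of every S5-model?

Tableau for the negation ¬(◇(¬p1 → p2) ∨ (□((p2 ∨ ¬p1) → (p3 ∧ p2)) → (□(p2 ∨ ¬p1) → □(p3 ∧ p2)))):
1. ¬(◇(¬p1 → p2) ∨ (□((p2 ∨ ¬p1) → (p3 ∧ p2)) → (□(p2 ∨ ¬p1) → □(p3 ∧ p2)))), u
2. ¬◇(¬p1 → p2), u
3. ¬(□((p2 ∨ ¬p1) → (p3 ∧ p2)) → (□(p2 ∨ ¬p1) → □(p3 ∧ p2))), u
4. □((p2 ∨ ¬p1) → (p3 ∧ p2)), u
5. ¬(□(p2 ∨ ¬p1) → □(p3 ∧ p2)), u
6. □(p2 ∨ ¬p1), u
7. ¬□(p3 ∧ p2), u
8. ¬(¬p1 → p2), u
9. ¬p1, u
10. ¬p2, u
11. (p2 ∨ ¬p1) → (p3 ∧ p2), u
12. p2 ∨ ¬p1, u
13. p3 ∧ p2, u
14. p3, u
15. p2, u
Accessibility: uRu
Branch closes: p2 and ¬p2 both at u.
Every branch of the negation's tableau closes; the branch above is one of them.

Valid in S5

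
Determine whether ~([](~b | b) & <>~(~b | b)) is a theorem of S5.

Yes, valid

Tableau for the negation [](~b | b) & <>~(~b | b):
1. [](~b | b) & <>~(~b | b), u
2. [](~b | b), u
3. <>~(~b | b), u
4. ~b | b, u
5. b, u
6. ~(~b | b), v
7. b, v
8. ~b, v
Accessibility: uRu, uRv, vRu, vRv
Branch closes: b and ~b both at v.
Every branch of the negation's tableau closes; the branch above is one of them.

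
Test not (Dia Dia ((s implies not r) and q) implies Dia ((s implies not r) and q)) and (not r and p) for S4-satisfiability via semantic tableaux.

1. not (Dia Dia ((s implies not r) and q) implies Dia ((s implies not r) and q)) and (not r and p), 0
2. not (Dia Dia ((s implies not r) and q) implies Dia ((s implies not r) and q)), 0   [and-rule on 1]
3. not r and p, 0   [and-rule on 1]
4. Dia Dia ((s implies not r) and q), 0   [neg-implies-rule on 2]
5. not Dia ((s implies not r) and q), 0   [neg-implies-rule on 2]
6. not r, 0   [and-rule on 3]
7. p, 0   [and-rule on 3]
8. not ((s implies not r) and q), 0   [neg-Dia-rule on 5 via 0R0]
9. not q, 0   [neg-and-rule on 8 (branches; this branch)]
10. Dia ((s implies not r) and q), 1   [Dia-rule on 4: fresh world 1, 0R1]
11. not ((s implies not r) and q), 1   [neg-Dia-rule on 5 via 0R1]
12. not (s implies not r), 1   [neg-and-rule on 11 (branches; this branch)]
13. s, 1   [neg-implies-rule on 12]
14. r, 1   [neg-implies-rule on 12]
15. (s implies not r) and q, 2   [Dia-rule on 10: fresh world 2, 1R2]
16. s implies not r, 2   [and-rule on 15]
17. q, 2   [and-rule on 15]
18. not ((s implies not r) and q), 2   [neg-Dia-rule on 5 via 0R2]
19. not r, 2   [implies-rule on 16 (branches; this branch)]
20. not (s implies not r), 2   [neg-and-rule on 18 (branches; this branch)]
21. s, 2   [neg-implies-rule on 20]
22. r, 2   [neg-implies-rule on 20]
Accessibility: 0R0, 0R1, 0R2, 1R1, 1R2, 2R2
Branch closes: r and not r both at 2.
Every branch closes; the branch above is one of them.

No, unsatisfiable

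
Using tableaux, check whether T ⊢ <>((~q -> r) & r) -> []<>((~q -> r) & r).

Tableau for the negation ~(<>((~q -> r) & r) -> []<>((~q -> r) & r)):
1. ~(<>((~q -> r) & r) -> []<>((~q -> r) & r)), 0
2. <>((~q -> r) & r), 0
3. ~[]<>((~q -> r) & r), 0
4. (~q -> r) & r, 1
5. ~q -> r, 1
6. r, 1
7. ~<>((~q -> r) & r), 2
8. ~((~q -> r) & r), 2
9. ~r, 2
Accessibility: 0R0, 0R1, 0R2, 1R1, 2R2
The negation has an open branch (countermodel exists).

Not valid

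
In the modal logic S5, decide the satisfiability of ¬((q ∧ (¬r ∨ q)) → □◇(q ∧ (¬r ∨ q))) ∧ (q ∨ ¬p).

1. ¬((q ∧ (¬r ∨ q)) → □◇(q ∧ (¬r ∨ q))) ∧ (q ∨ ¬p), w0
2. ¬((q ∧ (¬r ∨ q)) → □◇(q ∧ (¬r ∨ q))), w0   [∧-rule on 1]
3. q ∨ ¬p, w0   [∧-rule on 1]
4. q ∧ (¬r ∨ q), w0   [¬→-rule on 2]
5. ¬□◇(q ∧ (¬r ∨ q)), w0   [¬→-rule on 2]
6. q, w0   [∧-rule on 4]
7. ¬r ∨ q, w0   [∧-rule on 4]
8. ¬p, w0   [∨-rule on 3 (branches; this branch)]
9. ¬◇(q ∧ (¬r ∨ q)), w1   [¬□-rule on 5: fresh world w1, w0Rw1]
10. ¬(q ∧ (¬r ∨ q)), w0   [¬◇-rule on 9 via w1Rw0]
11. ¬(q ∧ (¬r ∨ q)), w1   [¬◇-rule on 9 via w1Rw1]
12. ¬(¬r ∨ q), w0   [¬∧-rule on 10 (branches; this branch)]
13. r, w0   [¬∨-rule on 12]
14. ¬q, w0   [¬∨-rule on 12]
Accessibility: w0Rw0, w0Rw1, w1Rw0, w1Rw1
Branch closes: q and ¬q both at w0.
(One branch shown.) All branches close.

Unsatisfiable (every branch closes)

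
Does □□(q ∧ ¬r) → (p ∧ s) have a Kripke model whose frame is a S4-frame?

Satisfiable (open branch found)

1. □□(q ∧ ¬r) → (p ∧ s), 0
2. p ∧ s, 0
3. p, 0
4. s, 0
Accessibility: 0R0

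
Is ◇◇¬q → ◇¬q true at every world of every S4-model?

Tableau for the negation ¬(◇◇¬q → ◇¬q):
1. ¬(◇◇¬q → ◇¬q), 0
2. ◇◇¬q, 0   [¬→-rule on 1]
3. ¬◇¬q, 0   [¬→-rule on 1]
4. q, 0   [¬◇-rule on 3 via 0R0]
5. ◇¬q, 1   [◇-rule on 2: fresh world 1, 0R1]
6. q, 1   [¬◇-rule on 3 via 0R1]
7. ¬q, 2   [◇-rule on 5: fresh world 2, 1R2]
8. q, 2   [¬◇-rule on 3 via 0R2]
Accessibility: 0R0, 0R1, 0R2, 1R1, 1R2, 2R2
Branch closes: q and ¬q both at 2.
All branches of the negation close; one closing branch shown above.

Valid in S4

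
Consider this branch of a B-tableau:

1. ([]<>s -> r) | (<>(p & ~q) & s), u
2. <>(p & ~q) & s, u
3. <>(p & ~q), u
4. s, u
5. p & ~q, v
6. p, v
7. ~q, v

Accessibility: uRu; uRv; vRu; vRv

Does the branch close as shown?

No atom appears with both signs at the same world.

Open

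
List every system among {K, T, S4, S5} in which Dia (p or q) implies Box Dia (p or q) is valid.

S5

S4-tableau for the negation not (Dia (p or q) implies Box Dia (p or q)):
1. not (Dia (p or q) implies Box Dia (p or q)), u
2. Dia (p or q), u   [neg-implies-rule on 1]
3. not Box Dia (p or q), u   [neg-implies-rule on 1]
4. p or q, v   [Dia-rule on 2: fresh world v, uRv]
5. q, v   [or-rule on 4 (branches; this branch)]
6. not Dia (p or q), w   [neg-Box-rule on 3: fresh world w, uRw]
7. not (p or q), w   [neg-Dia-rule on 6 via wRw]
8. not p, w   [neg-or-rule on 7]
9. not q, w   [neg-or-rule on 7]
Accessibility: uRu, uRv, uRw, vRv, wRw
Complete open branch: countermodel on an S4-frame, so not valid in S4, nor in K, T (the same frame is also a K-frame and a T-frame).
S5-tableau for the negation not (Dia (p or q) implies Box Dia (p or q)):
1. not (Dia (p or q) implies Box Dia (p or q)), u
2. Dia (p or q), u   [neg-implies-rule on 1]
3. not Box Dia (p or q), u   [neg-implies-rule on 1]
4. p or q, v   [Dia-rule on 2: fresh world v, uRv]
5. q, v   [or-rule on 4 (branches; this branch)]
6. not Dia (p or q), w   [neg-Box-rule on 3: fresh world w, uRw]
7. not (p or q), u   [neg-Dia-rule on 6 via wRu]
8. not p, u   [neg-or-rule on 7]
9. not q, u   [neg-or-rule on 7]
10. not (p or q), v   [neg-Dia-rule on 6 via wRv]
11. not p, v   [neg-or-rule on 10]
12. not q, v   [neg-or-rule on 10]
Accessibility: uRu, uRv, uRw, vRu, vRv, vRw, wRu, wRv, wRw
Branch closes: q and not q both at v.
Every branch closes (one shown): valid in S5.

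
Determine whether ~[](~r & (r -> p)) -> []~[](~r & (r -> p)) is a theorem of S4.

Tableau for the negation ~(~[](~r & (r -> p)) -> []~[](~r & (r -> p))):
1. ~(~[](~r & (r -> p)) -> []~[](~r & (r -> p))), u
2. ~[](~r & (r -> p)), u
3. ~[]~[](~r & (r -> p)), u
4. ~(~r & (r -> p)), v
5. ~(r -> p), v
6. r, v
7. ~p, v
8. [](~r & (r -> p)), w
9. ~r & (r -> p), w
10. ~r, w
11. r -> p, w
12. p, w
Accessibility: uRu, uRv, uRw, vRv, wRw
The negation has an open branch (countermodel exists).

Not valid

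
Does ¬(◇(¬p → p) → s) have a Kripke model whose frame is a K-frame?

Satisfiable (open branch found)

1. ¬(◇(¬p → p) → s), w0
2. ◇(¬p → p), w0
3. ¬s, w0
4. ¬p → p, w1
5. p, w1
Accessibility: w0Rw1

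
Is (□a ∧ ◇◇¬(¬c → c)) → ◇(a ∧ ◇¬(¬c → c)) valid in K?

Yes, valid

Tableau for the negation ¬((□a ∧ ◇◇¬(¬c → c)) → ◇(a ∧ ◇¬(¬c → c))):
1. ¬((□a ∧ ◇◇¬(¬c → c)) → ◇(a ∧ ◇¬(¬c → c))), u
2. □a ∧ ◇◇¬(¬c → c), u
3. ¬◇(a ∧ ◇¬(¬c → c)), u
4. □a, u
5. ◇◇¬(¬c → c), u
6. ◇¬(¬c → c), v
7. ¬(a ∧ ◇¬(¬c → c)), v
8. a, v
9. ¬◇¬(¬c → c), v
10. ¬(¬c → c), w
11. ¬c, w
12. ¬c → c, w
13. c, w
Accessibility: uRv, vRw
Branch closes: c and ¬c both at w.
Every branch of the negation's tableau closes; the branch above is one of them.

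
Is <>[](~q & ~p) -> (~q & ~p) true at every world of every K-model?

Tableau for the negation ~(<>[](~q & ~p) -> (~q & ~p)):
1. ~(<>[](~q & ~p) -> (~q & ~p)), u
2. <>[](~q & ~p), u
3. ~(~q & ~p), u
4. p, u
5. [](~q & ~p), v
Accessibility: uRv
The negation has an open branch (countermodel exists).

Invalid (countermodel exists)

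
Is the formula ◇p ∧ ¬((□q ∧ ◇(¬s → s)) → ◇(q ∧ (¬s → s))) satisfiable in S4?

1. ◇p ∧ ¬((□q ∧ ◇(¬s → s)) → ◇(q ∧ (¬s → s))), w0
2. ◇p, w0
3. ¬((□q ∧ ◇(¬s → s)) → ◇(q ∧ (¬s → s))), w0
4. □q ∧ ◇(¬s → s), w0
5. ¬◇(q ∧ (¬s → s)), w0
6. □q, w0
7. ◇(¬s → s), w0
8. ¬(q ∧ (¬s → s)), w0
9. q, w0
10. ¬(¬s → s), w0
11. ¬s, w0
12. p, w1
13. ¬(q ∧ (¬s → s)), w1
14. q, w1
15. ¬(¬s → s), w1
16. ¬s, w1
17. ¬s → s, w2
18. ¬(q ∧ (¬s → s)), w2
19. q, w2
20. s, w2
21. ¬(¬s → s), w2
22. ¬s, w2
Accessibility: w0Rw0, w0Rw1, w0Rw2, w1Rw1, w2Rw2
Branch closes: s and ¬s both at w2.
Every branch closes; the branch above is one of them.

No, unsatisfiable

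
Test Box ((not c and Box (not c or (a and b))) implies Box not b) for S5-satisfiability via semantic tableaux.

1. Box ((not c and Box (not c or (a and b))) implies Box not b), u
2. (not c and Box (not c or (a and b))) implies Box not b, u   [Box-rule on 1 via uRu]
3. Box not b, u   [implies-rule on 2 (branches; this branch)]
4. not b, u   [Box-rule on 3 via uRu]
Accessibility: uRu

Satisfiable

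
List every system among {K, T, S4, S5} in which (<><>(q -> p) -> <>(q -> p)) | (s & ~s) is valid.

T-tableau for the negation ~((<><>(q -> p) -> <>(q -> p)) | (s & ~s)):
1. ~((<><>(q -> p) -> <>(q -> p)) | (s & ~s)), u
2. ~(<><>(q -> p) -> <>(q -> p)), u
3. ~(s & ~s), u
4. <><>(q -> p), u
5. ~<>(q -> p), u
6. ~(q -> p), u
7. q, u
8. ~p, u
9. s, u
10. <>(q -> p), v
11. ~(q -> p), v
12. q, v
13. ~p, v
14. q -> p, w
15. p, w
Accessibility: uRu, uRv, vRv, vRw, wRw
Complete open branch: countermodel on a T-frame, so not valid in T, nor in K (the same frame is also a K-frame).
S4-tableau for the negation ~((<><>(q -> p) -> <>(q -> p)) | (s & ~s)):
1. ~((<><>(q -> p) -> <>(q -> p)) | (s & ~s)), u
2. ~(<><>(q -> p) -> <>(q -> p)), u
3. ~(s & ~s), u
4. <><>(q -> p), u
5. ~<>(q -> p), u
6. ~(q -> p), u
7. q, u
8. ~p, u
9. s, u
10. <>(q -> p), v
11. ~(q -> p), v
12. q, v
13. ~p, v
14. q -> p, w
15. ~(q -> p), w
16. q, w
17. ~p, w
18. p, w
Accessibility: uRu, uRv, uRw, vRv, vRw, wRw
Branch closes: p and ~p both at w.
Every branch closes (one shown): valid in S4, hence also in S5 (every theorem of S4 is a theorem of S5).

S4, S5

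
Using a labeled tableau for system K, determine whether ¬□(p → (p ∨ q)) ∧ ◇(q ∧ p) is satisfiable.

No, unsatisfiable

1. ¬□(p → (p ∨ q)) ∧ ◇(q ∧ p), w0
2. ¬□(p → (p ∨ q)), w0   [∧-rule on 1]
3. ◇(q ∧ p), w0   [∧-rule on 1]
4. ¬(p → (p ∨ q)), w1   [¬□-rule on 2: fresh world w1, w0Rw1]
5. p, w1   [¬→-rule on 4]
6. ¬(p ∨ q), w1   [¬→-rule on 4]
7. ¬p, w1   [¬∨-rule on 6]
8. ¬q, w1   [¬∨-rule on 6]
Accessibility: w0Rw1
Branch closes: p and ¬p both at w1.
Every branch closes; the branch above is one of them.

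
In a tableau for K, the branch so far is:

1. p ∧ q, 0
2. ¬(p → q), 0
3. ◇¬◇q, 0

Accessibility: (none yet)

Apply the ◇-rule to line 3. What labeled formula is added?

a fresh world 1 with 0R1, and ¬◇q at 1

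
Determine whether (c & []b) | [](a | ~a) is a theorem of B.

Tableau for the negation ~((c & []b) | [](a | ~a)):
1. ~((c & []b) | [](a | ~a)), u
2. ~(c & []b), u
3. ~[](a | ~a), u
4. ~[]b, u
5. ~(a | ~a), v
6. ~a, v
7. a, v
Accessibility: uRu, uRv, vRu, vRv
Branch closes: a and ~a both at v.
All branches of the negation close; one closing branch shown above.

Valid in B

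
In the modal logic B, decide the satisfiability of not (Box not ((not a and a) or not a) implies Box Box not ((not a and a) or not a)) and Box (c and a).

Satisfiable

1. not (Box not ((not a and a) or not a) implies Box Box not ((not a and a) or not a)) and Box (c and a), u
2. not (Box not ((not a and a) or not a) implies Box Box not ((not a and a) or not a)), u
3. Box (c and a), u
4. Box not ((not a and a) or not a), u
5. not Box Box not ((not a and a) or not a), u
6. c and a, u
7. c, u
8. a, u
9. not ((not a and a) or not a), u
10. not (not a and a), u
11. not Box not ((not a and a) or not a), v
12. c and a, v
13. c, v
14. a, v
15. not ((not a and a) or not a), v
16. not (not a and a), v
17. (not a and a) or not a, w
18. not a, w
Accessibility: uRu, uRv, vRu, vRv, vRw, wRv, wRw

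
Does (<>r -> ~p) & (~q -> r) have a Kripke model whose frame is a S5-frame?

1. (<>r -> ~p) & (~q -> r), u
2. <>r -> ~p, u   [&-rule on 1]
3. ~q -> r, u   [&-rule on 1]
4. ~p, u   [->-rule on 2 (branches; this branch)]
5. r, u   [->-rule on 3 (branches; this branch)]
Accessibility: uRu

Yes, satisfiable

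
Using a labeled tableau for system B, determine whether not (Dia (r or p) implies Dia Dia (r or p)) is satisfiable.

Unsatisfiable (every branch closes)

1. not (Dia (r or p) implies Dia Dia (r or p)), w0
2. Dia (r or p), w0   [neg-implies-rule on 1]
3. not Dia Dia (r or p), w0   [neg-implies-rule on 1]
4. not Dia (r or p), w0   [neg-Dia-rule on 3 via w0Rw0]
5. not (r or p), w0   [neg-Dia-rule on 4 via w0Rw0]
6. not r, w0   [neg-or-rule on 5]
7. not p, w0   [neg-or-rule on 5]
8. r or p, w1   [Dia-rule on 2: fresh world w1, w0Rw1]
9. not Dia (r or p), w1   [neg-Dia-rule on 3 via w0Rw1]
10. not (r or p), w1   [neg-Dia-rule on 4 via w0Rw1]
11. not r, w1   [neg-or-rule on 10]
12. not p, w1   [neg-or-rule on 10]
13. p, w1   [or-rule on 8 (branches; this branch)]
Accessibility: w0Rw0, w0Rw1, w1Rw0, w1Rw1
Branch closes: p and not p both at w1.
Every branch closes; the branch above is one of them.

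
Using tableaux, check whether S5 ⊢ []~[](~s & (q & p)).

Invalid (countermodel exists)

Tableau for the negation ~[]~[](~s & (q & p)):
1. ~[]~[](~s & (q & p)), w0
2. [](~s & (q & p)), w1
3. ~s & (q & p), w0
4. ~s, w0
5. q & p, w0
6. q, w0
7. p, w0
8. ~s & (q & p), w1
9. ~s, w1
10. q & p, w1
11. q, w1
12. p, w1
Accessibility: w0Rw0, w0Rw1, w1Rw0, w1Rw1
The negation has an open branch (countermodel exists).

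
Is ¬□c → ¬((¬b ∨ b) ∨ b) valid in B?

Not valid

Tableau for the negation ¬(¬□c → ¬((¬b ∨ b) ∨ b)):
1. ¬(¬□c → ¬((¬b ∨ b) ∨ b)), u
2. ¬□c, u
3. (¬b ∨ b) ∨ b, u
4. b, u
5. ¬c, v
Accessibility: uRu, uRv, vRu, vRv
The negation has an open branch (countermodel exists).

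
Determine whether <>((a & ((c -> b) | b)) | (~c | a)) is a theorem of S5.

Tableau for the negation ~<>((a & ((c -> b) | b)) | (~c | a)):
1. ~<>((a & ((c -> b) | b)) | (~c | a)), 0
2. ~((a & ((c -> b) | b)) | (~c | a)), 0
3. ~(a & ((c -> b) | b)), 0
4. ~(~c | a), 0
5. c, 0
6. ~a, 0
7. ~((c -> b) | b), 0
8. ~(c -> b), 0
9. ~b, 0
Accessibility: 0R0
The negation has an open branch (countermodel exists).

Invalid (countermodel exists)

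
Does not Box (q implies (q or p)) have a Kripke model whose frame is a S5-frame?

1. not Box (q implies (q or p)), w0
2. not (q implies (q or p)), w1
3. q, w1
4. not (q or p), w1
5. not q, w1
6. not p, w1
Accessibility: w0Rw0, w0Rw1, w1Rw0, w1Rw1
Branch closes: q and not q both at w1.
All branches of the tableau close; one closing branch shown above.

Unsatisfiable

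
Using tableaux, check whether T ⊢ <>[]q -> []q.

Tableau for the negation ~(<>[]q -> []q):
1. ~(<>[]q -> []q), u
2. <>[]q, u   [~->-rule on 1]
3. ~[]q, u   [~->-rule on 1]
4. []q, v   [<>-rule on 2: fresh world v, uRv]
5. q, v   [[]-rule on 4 via vRv]
6. ~q, w   [~[]-rule on 3: fresh world w, uRw]
Accessibility: uRu, uRv, uRw, vRv, wRw
The negation has an open branch (countermodel exists).

Not valid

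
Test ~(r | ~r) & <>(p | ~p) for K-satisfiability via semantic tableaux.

No, unsatisfiable

1. ~(r | ~r) & <>(p | ~p), 0
2. ~(r | ~r), 0
3. <>(p | ~p), 0
4. ~r, 0
5. r, 0
Branch closes: r and ~r both at 0.
(One branch shown.) All branches close.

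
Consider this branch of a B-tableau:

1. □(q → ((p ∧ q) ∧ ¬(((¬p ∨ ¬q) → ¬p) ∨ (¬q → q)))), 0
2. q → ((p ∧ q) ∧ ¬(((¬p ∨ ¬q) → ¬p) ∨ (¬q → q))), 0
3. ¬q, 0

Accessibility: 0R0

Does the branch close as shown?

No, open

No world carries both an atom and its negation.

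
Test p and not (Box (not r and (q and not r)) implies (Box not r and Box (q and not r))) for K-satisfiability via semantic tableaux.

1. p and not (Box (not r and (q and not r)) implies (Box not r and Box (q and not r))), u
2. p, u
3. not (Box (not r and (q and not r)) implies (Box not r and Box (q and not r))), u
4. Box (not r and (q and not r)), u
5. not (Box not r and Box (q and not r)), u
6. not Box (q and not r), u
7. not (q and not r), v
8. not r and (q and not r), v
9. not r, v
10. q and not r, v
11. q, v
12. r, v
Accessibility: uRv
Branch closes: r and not r both at v.
(One branch shown.) All branches close.

No, unsatisfiable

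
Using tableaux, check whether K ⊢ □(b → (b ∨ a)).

Tableau for the negation ¬□(b → (b ∨ a)):
1. ¬□(b → (b ∨ a)), w0
2. ¬(b → (b ∨ a)), w1   [¬□-rule on 1: fresh world w1, w0Rw1]
3. b, w1   [¬→-rule on 2]
4. ¬(b ∨ a), w1   [¬→-rule on 2]
5. ¬b, w1   [¬∨-rule on 4]
6. ¬a, w1   [¬∨-rule on 4]
Accessibility: w0Rw1
Branch closes: b and ¬b both at w1.
Every branch of the negation's tableau closes; the branch above is one of them.

Valid in K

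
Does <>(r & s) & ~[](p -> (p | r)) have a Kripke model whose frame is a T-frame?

Unsatisfiable

1. <>(r & s) & ~[](p -> (p | r)), 0
2. <>(r & s), 0
3. ~[](p -> (p | r)), 0
4. r & s, 1
5. r, 1
6. s, 1
7. ~(p -> (p | r)), 2
8. p, 2
9. ~(p | r), 2
10. ~p, 2
11. ~r, 2
Accessibility: 0R0, 0R1, 0R2, 1R1, 2R2
Branch closes: p and ~p both at 2.
(One branch shown.) All branches close.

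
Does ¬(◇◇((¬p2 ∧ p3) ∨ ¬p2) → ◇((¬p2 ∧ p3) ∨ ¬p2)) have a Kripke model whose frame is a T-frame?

Yes, satisfiable

1. ¬(◇◇((¬p2 ∧ p3) ∨ ¬p2) → ◇((¬p2 ∧ p3) ∨ ¬p2)), 0
2. ◇◇((¬p2 ∧ p3) ∨ ¬p2), 0
3. ¬◇((¬p2 ∧ p3) ∨ ¬p2), 0
4. ¬((¬p2 ∧ p3) ∨ ¬p2), 0
5. ¬(¬p2 ∧ p3), 0
6. p2, 0
7. ¬p3, 0
8. ◇((¬p2 ∧ p3) ∨ ¬p2), 1
9. ¬((¬p2 ∧ p3) ∨ ¬p2), 1
10. ¬(¬p2 ∧ p3), 1
11. p2, 1
12. ¬p3, 1
13. (¬p2 ∧ p3) ∨ ¬p2, 2
14. ¬p2, 2
Accessibility: 0R0, 0R1, 1R1, 1R2, 2R2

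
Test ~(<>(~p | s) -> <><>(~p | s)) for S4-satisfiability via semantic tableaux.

Unsatisfiable (every branch closes)

1. ~(<>(~p | s) -> <><>(~p | s)), 0
2. <>(~p | s), 0
3. ~<><>(~p | s), 0
4. ~<>(~p | s), 0
5. ~(~p | s), 0
6. p, 0
7. ~s, 0
8. ~p | s, 1
9. ~<>(~p | s), 1
10. ~(~p | s), 1
11. p, 1
12. ~s, 1
13. s, 1
Accessibility: 0R0, 0R1, 1R1
Branch closes: s and ~s both at 1.
Every branch closes; the branch above is one of them.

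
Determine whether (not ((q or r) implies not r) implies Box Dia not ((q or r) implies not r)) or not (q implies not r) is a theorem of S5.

Tableau for the negation not ((not ((q or r) implies not r) implies Box Dia not ((q or r) implies not r)) or not (q implies not r)):
1. not ((not ((q or r) implies not r) implies Box Dia not ((q or r) implies not r)) or not (q implies not r)), u
2. not (not ((q or r) implies not r) implies Box Dia not ((q or r) implies not r)), u
3. q implies not r, u
4. not ((q or r) implies not r), u
5. not Box Dia not ((q or r) implies not r), u
6. q or r, u
7. r, u
8. not q, u
9. not Dia not ((q or r) implies not r), v
10. (q or r) implies not r, u
11. (q or r) implies not r, v
12. not (q or r), u
13. not r, u
Accessibility: uRu, uRv, vRu, vRv
Branch closes: r and not r both at u.
All branches of the negation close; one closing branch shown above.

Valid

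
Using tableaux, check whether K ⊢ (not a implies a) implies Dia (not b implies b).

Tableau for the negation not ((not a implies a) implies Dia (not b implies b)):
1. not ((not a implies a) implies Dia (not b implies b)), w0
2. not a implies a, w0
3. not Dia (not b implies b), w0
4. a, w0
The negation has an open branch (countermodel exists).

Invalid (countermodel exists)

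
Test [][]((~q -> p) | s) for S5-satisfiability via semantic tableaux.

1. [][]((~q -> p) | s), w0
2. []((~q -> p) | s), w0
3. (~q -> p) | s, w0
4. s, w0
Accessibility: w0Rw0

Yes, satisfiable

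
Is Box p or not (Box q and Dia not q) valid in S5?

Tableau for the negation not (Box p or not (Box q and Dia not q)):
1. not (Box p or not (Box q and Dia not q)), w0
2. not Box p, w0
3. Box q and Dia not q, w0
4. Box q, w0
5. Dia not q, w0
6. q, w0
7. not p, w1
8. q, w1
9. not q, w2
10. q, w2
Accessibility: w0Rw0, w0Rw1, w0Rw2, w1Rw0, w1Rw1, w1Rw2, w2Rw0, w2Rw1, w2Rw2
Branch closes: q and not q both at w2.
Every branch of the negation's tableau closes; the branch above is one of them.

Valid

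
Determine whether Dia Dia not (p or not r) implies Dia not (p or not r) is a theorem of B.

No, not valid

Tableau for the negation not (Dia Dia not (p or not r) implies Dia not (p or not r)):
1. not (Dia Dia not (p or not r) implies Dia not (p or not r)), 0
2. Dia Dia not (p or not r), 0
3. not Dia not (p or not r), 0
4. p or not r, 0
5. not r, 0
6. Dia not (p or not r), 1
7. p or not r, 1
8. not r, 1
9. not (p or not r), 2
10. not p, 2
11. r, 2
Accessibility: 0R0, 0R1, 1R0, 1R1, 1R2, 2R1, 2R2
The negation has an open branch (countermodel exists).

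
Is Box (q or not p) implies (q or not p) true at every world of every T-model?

Tableau for the negation not (Box (q or not p) implies (q or not p)):
1. not (Box (q or not p) implies (q or not p)), u
2. Box (q or not p), u
3. not (q or not p), u
4. not q, u
5. p, u
6. q or not p, u
7. not p, u
Accessibility: uRu
Branch closes: p and not p both at u.
All branches of the negation close; one closing branch shown above.

Yes, valid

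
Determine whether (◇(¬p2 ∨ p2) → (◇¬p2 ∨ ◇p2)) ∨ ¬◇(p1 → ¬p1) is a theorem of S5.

Tableau for the negation ¬((◇(¬p2 ∨ p2) → (◇¬p2 ∨ ◇p2)) ∨ ¬◇(p1 → ¬p1)):
1. ¬((◇(¬p2 ∨ p2) → (◇¬p2 ∨ ◇p2)) ∨ ¬◇(p1 → ¬p1)), 0
2. ¬(◇(¬p2 ∨ p2) → (◇¬p2 ∨ ◇p2)), 0
3. ◇(p1 → ¬p1), 0
4. ◇(¬p2 ∨ p2), 0
5. ¬(◇¬p2 ∨ ◇p2), 0
6. ¬◇¬p2, 0
7. ¬◇p2, 0
8. p2, 0
9. ¬p2, 0
Accessibility: 0R0
Branch closes: p2 and ¬p2 both at 0.
Every branch of the negation's tableau closes; the branch above is one of them.

Yes, valid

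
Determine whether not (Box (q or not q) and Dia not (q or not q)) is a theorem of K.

Yes, valid

Tableau for the negation Box (q or not q) and Dia not (q or not q):
1. Box (q or not q) and Dia not (q or not q), w0
2. Box (q or not q), w0
3. Dia not (q or not q), w0
4. not (q or not q), w1
5. not q, w1
6. q, w1
Accessibility: w0Rw1
Branch closes: q and not q both at w1.
All branches of the negation close; one closing branch shown above.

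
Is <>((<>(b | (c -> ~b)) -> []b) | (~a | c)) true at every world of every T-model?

Not valid

Tableau for the negation ~<>((<>(b | (c -> ~b)) -> []b) | (~a | c)):
1. ~<>((<>(b | (c -> ~b)) -> []b) | (~a | c)), 0
2. ~((<>(b | (c -> ~b)) -> []b) | (~a | c)), 0
3. ~(<>(b | (c -> ~b)) -> []b), 0
4. ~(~a | c), 0
5. <>(b | (c -> ~b)), 0
6. ~[]b, 0
7. a, 0
8. ~c, 0
9. b | (c -> ~b), 1
10. ~((<>(b | (c -> ~b)) -> []b) | (~a | c)), 1
11. ~(<>(b | (c -> ~b)) -> []b), 1
12. ~(~a | c), 1
13. <>(b | (c -> ~b)), 1
14. ~[]b, 1
15. a, 1
16. ~c, 1
17. c -> ~b, 1
18. ~b, 1
19. ~b, 2
20. ~((<>(b | (c -> ~b)) -> []b) | (~a | c)), 2
21. ~(<>(b | (c -> ~b)) -> []b), 2
22. ~(~a | c), 2
23. <>(b | (c -> ~b)), 2
24. ~[]b, 2
25. a, 2
26. ~c, 2
27. b | (c -> ~b), 3
28. c -> ~b, 3
29. ~b, 3
30. ~b, 4
31. b | (c -> ~b), 5
32. c -> ~b, 5
33. ~b, 5
34. ~b, 6
Accessibility: 0R0, 0R1, 0R2, 1R1, 1R3, 1R4, 2R2, 2R5, 2R6, 3R3, 4R4, 5R5, 6R6
The negation has an open branch (countermodel exists).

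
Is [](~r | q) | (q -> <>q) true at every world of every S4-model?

Valid in S4

Tableau for the negation ~([](~r | q) | (q -> <>q)):
1. ~([](~r | q) | (q -> <>q)), u
2. ~[](~r | q), u
3. ~(q -> <>q), u
4. q, u
5. ~<>q, u
6. ~q, u
Accessibility: uRu
Branch closes: q and ~q both at u.
All branches of the negation close; one closing branch shown above.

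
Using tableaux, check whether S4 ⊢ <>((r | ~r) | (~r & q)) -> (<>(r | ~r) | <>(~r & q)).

Tableau for the negation ~(<>((r | ~r) | (~r & q)) -> (<>(r | ~r) | <>(~r & q))):
1. ~(<>((r | ~r) | (~r & q)) -> (<>(r | ~r) | <>(~r & q))), 0
2. <>((r | ~r) | (~r & q)), 0
3. ~(<>(r | ~r) | <>(~r & q)), 0
4. ~<>(r | ~r), 0
5. ~<>(~r & q), 0
6. ~(r | ~r), 0
7. ~r, 0
8. r, 0
Accessibility: 0R0
Branch closes: r and ~r both at 0.
Every branch of the negation's tableau closes; the branch above is one of them.

Yes, valid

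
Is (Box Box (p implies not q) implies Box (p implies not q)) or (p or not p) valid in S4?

Valid

Tableau for the negation not ((Box Box (p implies not q) implies Box (p implies not q)) or (p or not p)):
1. not ((Box Box (p implies not q) implies Box (p implies not q)) or (p or not p)), 0
2. not (Box Box (p implies not q) implies Box (p implies not q)), 0
3. not (p or not p), 0
4. Box Box (p implies not q), 0
5. not Box (p implies not q), 0
6. not p, 0
7. p, 0
Accessibility: 0R0
Branch closes: p and not p both at 0.
Every branch of the negation's tableau closes; the branch above is one of them.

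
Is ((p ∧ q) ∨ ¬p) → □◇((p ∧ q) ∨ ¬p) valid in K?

Tableau for the negation ¬(((p ∧ q) ∨ ¬p) → □◇((p ∧ q) ∨ ¬p)):
1. ¬(((p ∧ q) ∨ ¬p) → □◇((p ∧ q) ∨ ¬p)), w0
2. (p ∧ q) ∨ ¬p, w0
3. ¬□◇((p ∧ q) ∨ ¬p), w0
4. ¬p, w0
5. ¬◇((p ∧ q) ∨ ¬p), w1
Accessibility: w0Rw1
The negation has an open branch (countermodel exists).

No, not valid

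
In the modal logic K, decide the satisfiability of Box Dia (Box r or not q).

Satisfiable

1. Box Dia (Box r or not q), w0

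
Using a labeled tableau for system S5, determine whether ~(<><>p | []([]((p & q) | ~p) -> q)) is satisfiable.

Satisfiable

1. ~(<><>p | []([]((p & q) | ~p) -> q)), u
2. ~<><>p, u   [~|-rule on 1]
3. ~[]([]((p & q) | ~p) -> q), u   [~|-rule on 1]
4. ~<>p, u   [~<>-rule on 2 via uRu]
5. ~p, u   [~<>-rule on 4 via uRu]
6. ~([]((p & q) | ~p) -> q), v   [~[]-rule on 3: fresh world v, uRv]
7. []((p & q) | ~p), v   [~->-rule on 6]
8. ~q, v   [~->-rule on 6]
9. ~<>p, v   [~<>-rule on 2 via uRv]
10. ~p, v   [~<>-rule on 4 via uRv]
11. (p & q) | ~p, u   [[]-rule on 7 via vRu]
12. (p & q) | ~p, v   [[]-rule on 7 via vRv]
Accessibility: uRu, uRv, vRu, vRv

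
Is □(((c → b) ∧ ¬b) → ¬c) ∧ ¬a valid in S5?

Not valid

Tableau for the negation ¬(□(((c → b) ∧ ¬b) → ¬c) ∧ ¬a):
1. ¬(□(((c → b) ∧ ¬b) → ¬c) ∧ ¬a), w0
2. a, w0
Accessibility: w0Rw0
The negation has an open branch (countermodel exists).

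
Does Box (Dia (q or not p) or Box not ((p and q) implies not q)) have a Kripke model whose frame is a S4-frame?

Satisfiable

1. Box (Dia (q or not p) or Box not ((p and q) implies not q)), 0
2. Dia (q or not p) or Box not ((p and q) implies not q), 0   [Box-rule on 1 via 0R0]
3. Box not ((p and q) implies not q), 0   [or-rule on 2 (branches; this branch)]
4. not ((p and q) implies not q), 0   [Box-rule on 3 via 0R0]
5. p and q, 0   [neg-implies-rule on 4]
6. q, 0   [neg-implies-rule on 4]
7. p, 0   [and-rule on 5]
Accessibility: 0R0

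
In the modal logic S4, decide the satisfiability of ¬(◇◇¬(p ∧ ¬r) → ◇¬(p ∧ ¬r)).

Unsatisfiable (every branch closes)

1. ¬(◇◇¬(p ∧ ¬r) → ◇¬(p ∧ ¬r)), u
2. ◇◇¬(p ∧ ¬r), u
3. ¬◇¬(p ∧ ¬r), u
4. p ∧ ¬r, u
5. p, u
6. ¬r, u
7. ◇¬(p ∧ ¬r), v
8. p ∧ ¬r, v
9. p, v
10. ¬r, v
11. ¬(p ∧ ¬r), w
12. p ∧ ¬r, w
13. p, w
14. ¬r, w
15. r, w
Accessibility: uRu, uRv, uRw, vRv, vRw, wRw
Branch closes: r and ¬r both at w.
(One branch shown.) All branches close.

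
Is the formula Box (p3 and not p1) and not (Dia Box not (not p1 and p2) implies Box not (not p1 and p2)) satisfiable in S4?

1. Box (p3 and not p1) and not (Dia Box not (not p1 and p2) implies Box not (not p1 and p2)), 0
2. Box (p3 and not p1), 0   [and-rule on 1]
3. not (Dia Box not (not p1 and p2) implies Box not (not p1 and p2)), 0   [and-rule on 1]
4. Dia Box not (not p1 and p2), 0   [neg-implies-rule on 3]
5. not Box not (not p1 and p2), 0   [neg-implies-rule on 3]
6. p3 and not p1, 0   [Box-rule on 2 via 0R0]
7. p3, 0   [and-rule on 6]
8. not p1, 0   [and-rule on 6]
9. Box not (not p1 and p2), 1   [Dia-rule on 4: fresh world 1, 0R1]
10. p3 and not p1, 1   [Box-rule on 2 via 0R1]
11. p3, 1   [and-rule on 10]
12. not p1, 1   [and-rule on 10]
13. not (not p1 and p2), 1   [Box-rule on 9 via 1R1]
14. not p2, 1   [neg-and-rule on 13 (branches; this branch)]
15. not p1 and p2, 2   [neg-Box-rule on 5: fresh world 2, 0R2]
16. not p1, 2   [and-rule on 15]
17. p2, 2   [and-rule on 15]
18. p3 and not p1, 2   [Box-rule on 2 via 0R2]
19. p3, 2   [and-rule on 18]
Accessibility: 0R0, 0R1, 0R2, 1R1, 2R2

Satisfiable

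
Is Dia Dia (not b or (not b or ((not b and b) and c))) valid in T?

No, not valid

Tableau for the negation not Dia Dia (not b or (not b or ((not b and b) and c))):
1. not Dia Dia (not b or (not b or ((not b and b) and c))), w0
2. not Dia (not b or (not b or ((not b and b) and c))), w0
3. not (not b or (not b or ((not b and b) and c))), w0
4. b, w0
5. not (not b or ((not b and b) and c)), w0
6. not ((not b and b) and c), w0
7. not c, w0
Accessibility: w0Rw0
The negation has an open branch (countermodel exists).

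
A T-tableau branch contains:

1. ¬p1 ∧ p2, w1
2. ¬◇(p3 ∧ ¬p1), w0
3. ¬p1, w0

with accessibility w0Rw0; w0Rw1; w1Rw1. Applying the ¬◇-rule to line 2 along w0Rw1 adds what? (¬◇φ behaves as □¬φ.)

¬(p3 ∧ ¬p1), w1

¬◇φ behaves as □¬φ: propagate the negated body to each accessible world.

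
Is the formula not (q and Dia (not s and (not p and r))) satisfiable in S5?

Yes, satisfiable

1. not (q and Dia (not s and (not p and r))), 0
2. not Dia (not s and (not p and r)), 0   [neg-and-rule on 1 (branches; this branch)]
3. not (not s and (not p and r)), 0   [neg-Dia-rule on 2 via 0R0]
4. not (not p and r), 0   [neg-and-rule on 3 (branches; this branch)]
5. not r, 0   [neg-and-rule on 4 (branches; this branch)]
Accessibility: 0R0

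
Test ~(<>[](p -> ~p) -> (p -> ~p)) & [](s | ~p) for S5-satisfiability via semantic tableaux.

1. ~(<>[](p -> ~p) -> (p -> ~p)) & [](s | ~p), 0
2. ~(<>[](p -> ~p) -> (p -> ~p)), 0
3. [](s | ~p), 0
4. <>[](p -> ~p), 0
5. ~(p -> ~p), 0
6. p, 0
7. s | ~p, 0
8. s, 0
9. [](p -> ~p), 1
10. s | ~p, 1
11. p -> ~p, 0
12. p -> ~p, 1
13. ~p, 1
14. ~p, 0
Accessibility: 0R0, 0R1, 1R0, 1R1
Branch closes: p and ~p both at 0.
All branches of the tableau close; one closing branch shown above.

Unsatisfiable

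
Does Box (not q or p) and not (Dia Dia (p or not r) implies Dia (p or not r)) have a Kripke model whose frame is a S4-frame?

1. Box (not q or p) and not (Dia Dia (p or not r) implies Dia (p or not r)), u
2. Box (not q or p), u
3. not (Dia Dia (p or not r) implies Dia (p or not r)), u
4. Dia Dia (p or not r), u
5. not Dia (p or not r), u
6. not q or p, u
7. not (p or not r), u
8. not p, u
9. r, u
10. not q, u
11. Dia (p or not r), v
12. not q or p, v
13. not (p or not r), v
14. not p, v
15. r, v
16. not q, v
17. p or not r, w
18. not q or p, w
19. not (p or not r), w
20. not p, w
21. r, w
22. not r, w
Accessibility: uRu, uRv, uRw, vRv, vRw, wRw
Branch closes: r and not r both at w.
(One branch shown.) All branches close.

Unsatisfiable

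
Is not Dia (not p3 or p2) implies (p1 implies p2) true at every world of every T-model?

Not valid

Tableau for the negation not (not Dia (not p3 or p2) implies (p1 implies p2)):
1. not (not Dia (not p3 or p2) implies (p1 implies p2)), w0
2. not Dia (not p3 or p2), w0
3. not (p1 implies p2), w0
4. p1, w0
5. not p2, w0
6. not (not p3 or p2), w0
7. p3, w0
Accessibility: w0Rw0
The negation has an open branch (countermodel exists).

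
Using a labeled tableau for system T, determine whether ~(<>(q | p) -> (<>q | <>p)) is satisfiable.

Unsatisfiable

1. ~(<>(q | p) -> (<>q | <>p)), u
2. <>(q | p), u
3. ~(<>q | <>p), u
4. ~<>q, u
5. ~<>p, u
6. ~q, u
7. ~p, u
8. q | p, v
9. ~q, v
10. ~p, v
11. p, v
Accessibility: uRu, uRv, vRv
Branch closes: p and ~p both at v.
Every branch closes; the branch above is one of them.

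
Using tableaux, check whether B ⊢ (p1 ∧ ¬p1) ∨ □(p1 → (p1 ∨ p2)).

Valid

Tableau for the negation ¬((p1 ∧ ¬p1) ∨ □(p1 → (p1 ∨ p2))):
1. ¬((p1 ∧ ¬p1) ∨ □(p1 → (p1 ∨ p2))), u
2. ¬(p1 ∧ ¬p1), u
3. ¬□(p1 → (p1 ∨ p2)), u
4. p1, u
5. ¬(p1 → (p1 ∨ p2)), v
6. p1, v
7. ¬(p1 ∨ p2), v
8. ¬p1, v
9. ¬p2, v
Accessibility: uRu, uRv, vRu, vRv
Branch closes: p1 and ¬p1 both at v.
Every branch of the negation's tableau closes; the branch above is one of them.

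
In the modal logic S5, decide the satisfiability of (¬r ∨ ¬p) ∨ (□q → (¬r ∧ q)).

Satisfiable (open branch found)

1. (¬r ∨ ¬p) ∨ (□q → (¬r ∧ q)), 0
2. □q → (¬r ∧ q), 0   [∨-rule on 1 (branches; this branch)]
3. ¬r ∧ q, 0   [→-rule on 2 (branches; this branch)]
4. ¬r, 0   [∧-rule on 3]
5. q, 0   [∧-rule on 3]
Accessibility: 0R0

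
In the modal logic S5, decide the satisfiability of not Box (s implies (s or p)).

No, unsatisfiable

1. not Box (s implies (s or p)), w0
2. not (s implies (s or p)), w1
3. s, w1
4. not (s or p), w1
5. not s, w1
6. not p, w1
Accessibility: w0Rw0, w0Rw1, w1Rw0, w1Rw1
Branch closes: s and not s both at w1.
Every branch closes; the branch above is one of them.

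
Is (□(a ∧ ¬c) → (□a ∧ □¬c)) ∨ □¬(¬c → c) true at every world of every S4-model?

Tableau for the negation ¬((□(a ∧ ¬c) → (□a ∧ □¬c)) ∨ □¬(¬c → c)):
1. ¬((□(a ∧ ¬c) → (□a ∧ □¬c)) ∨ □¬(¬c → c)), w0
2. ¬(□(a ∧ ¬c) → (□a ∧ □¬c)), w0
3. ¬□¬(¬c → c), w0
4. □(a ∧ ¬c), w0
5. ¬(□a ∧ □¬c), w0
6. a ∧ ¬c, w0
7. a, w0
8. ¬c, w0
9. ¬□¬c, w0
10. ¬c → c, w1
11. a ∧ ¬c, w1
12. a, w1
13. ¬c, w1
14. c, w1
Accessibility: w0Rw0, w0Rw1, w1Rw1
Branch closes: c and ¬c both at w1.
Every branch of the negation's tableau closes; the branch above is one of them.

Valid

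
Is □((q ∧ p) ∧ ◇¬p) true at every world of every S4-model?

No, not valid

Tableau for the negation ¬□((q ∧ p) ∧ ◇¬p):
1. ¬□((q ∧ p) ∧ ◇¬p), u
2. ¬((q ∧ p) ∧ ◇¬p), v
3. ¬◇¬p, v
4. p, v
Accessibility: uRu, uRv, vRv
The negation has an open branch (countermodel exists).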